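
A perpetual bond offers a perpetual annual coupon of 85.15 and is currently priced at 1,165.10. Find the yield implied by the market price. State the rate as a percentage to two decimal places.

P = C/r ⇒ r = C/P = 85.15/1,165.10 = 0.073084

7.31%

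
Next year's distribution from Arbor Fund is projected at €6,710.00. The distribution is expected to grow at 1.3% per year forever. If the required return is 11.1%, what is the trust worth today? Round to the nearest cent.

€68469.39

Growing perpetuity: P = D₁ / (r − g) = €6,710.0000 / (0.111 − 0.013) = €68,469.39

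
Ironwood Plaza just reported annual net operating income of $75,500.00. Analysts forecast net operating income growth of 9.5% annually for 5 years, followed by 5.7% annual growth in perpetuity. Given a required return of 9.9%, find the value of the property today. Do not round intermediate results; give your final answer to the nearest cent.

$2239153.74

D_1 = 82672.50000
D_2 = 90526.38750
D_3 = 99126.39431
D_4 = 108543.40177
D_5 = 118855.02494
Terminal value at year 5: TV = D_5×(1+g_2)/(r−g_2) = 125629.76136/0.042 = 2991184.79434
P_0 = D_1/(1+r)^1 + D_2/(1+r)^2 + D_3/(1+r)^3 + D_4/(1+r)^4 + D_5/(1+r)^5 + TV/(1+r)^5
    = 75225.20473 + 74951.40963 + 74678.61105 + 74406.80537 + 74135.98897 + 1865755.72239 = 2239153.74213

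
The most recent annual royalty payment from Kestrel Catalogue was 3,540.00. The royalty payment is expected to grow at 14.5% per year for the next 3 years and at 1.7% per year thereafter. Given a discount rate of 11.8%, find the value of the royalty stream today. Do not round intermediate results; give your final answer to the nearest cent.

D_1 = 4053.30000
D_2 = 4641.02850
D_3 = 5313.97763
Terminal value at year 3: TV = D_3×(1+g_2)/(r−g_2) = 5404.31525/0.101 = 53508.07180
P_0 = D_1/(1+r)^1 + D_2/(1+r)^2 + D_3/(1+r)^3 + TV/(1+r)^3
    = 3625.49195 + 3713.04855 + 3802.71967 + 38290.75155 = 49432.01173

49432.01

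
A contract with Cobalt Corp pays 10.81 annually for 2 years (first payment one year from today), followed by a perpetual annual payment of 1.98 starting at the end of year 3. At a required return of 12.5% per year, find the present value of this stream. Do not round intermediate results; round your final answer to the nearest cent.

30.67

PV of 2-year annuity: 10.81 × [1 − (1+0.125)^−2] / 0.125 = 18.15012
Perpetuity value at year 2: 1.98 / 0.125 = 15.84000
PV of perpetuity: 15.84000 / (1+0.125)^2 = 12.51556
Total PV = 18.15012 + 12.51556 = 30.66568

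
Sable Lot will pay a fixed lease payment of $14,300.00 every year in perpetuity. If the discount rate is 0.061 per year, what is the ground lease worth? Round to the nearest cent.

$234426.23

Level perpetuity: PV = C / r = $14,300.00 / 0.061 = $234,426.23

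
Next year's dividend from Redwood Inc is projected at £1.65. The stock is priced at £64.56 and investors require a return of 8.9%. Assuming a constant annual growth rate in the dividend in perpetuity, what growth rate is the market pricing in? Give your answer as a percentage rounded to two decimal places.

6.34%

P = D₁/(r−g) ⇒ g = r − D₁/P = 0.089 − £1.65/£64.56 = 0.063442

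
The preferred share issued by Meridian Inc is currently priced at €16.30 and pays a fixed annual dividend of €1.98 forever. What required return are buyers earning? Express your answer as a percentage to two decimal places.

12.15%

P = C/r ⇒ r = C/P = €1.98/€16.30 = 0.121472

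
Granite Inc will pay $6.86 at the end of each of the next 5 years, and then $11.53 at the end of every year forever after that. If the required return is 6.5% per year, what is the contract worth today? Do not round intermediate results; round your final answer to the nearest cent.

$157.98

PV of 5-year annuity: $6.86 × [1 − (1+0.065)^−5] / 0.065 = 28.50796
Perpetuity value at year 5: $11.53 / 0.065 = 177.38462
PV of perpetuity: 177.38462 / (1+0.065)^5 = 129.46963
Total PV = 28.50796 + 129.46963 = 157.97759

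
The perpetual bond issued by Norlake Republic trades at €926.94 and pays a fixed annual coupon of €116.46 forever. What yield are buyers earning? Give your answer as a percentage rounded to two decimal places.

12.56%

P = C/r ⇒ r = C/P = €116.46/€926.94 = 0.125639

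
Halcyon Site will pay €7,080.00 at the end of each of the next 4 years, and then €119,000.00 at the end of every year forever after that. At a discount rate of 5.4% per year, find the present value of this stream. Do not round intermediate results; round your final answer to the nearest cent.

PV of 4-year annuity: €7,080.00 × [1 − (1+0.054)^−4] / 0.054 = 24873.80384
Perpetuity value at year 4: €119,000.00 / 0.054 = 2203703.70370
PV of perpetuity: 2203703.70370 / (1+0.054)^4 = 1785627.05716
Total PV = 24873.80384 + 1785627.05716 = 1810500.86101

€1810500.86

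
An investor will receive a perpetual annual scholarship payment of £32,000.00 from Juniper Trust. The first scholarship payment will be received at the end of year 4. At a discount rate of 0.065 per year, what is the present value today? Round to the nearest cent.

£407556.48

Value at end of year 3: C / r = £32,000.00 / 0.065 = £492,307.6923
Discount to today: PV = £492,307.6923 / (1 + 0.065)^3 = £492,307.6923 / 1.207950 = £407,556.48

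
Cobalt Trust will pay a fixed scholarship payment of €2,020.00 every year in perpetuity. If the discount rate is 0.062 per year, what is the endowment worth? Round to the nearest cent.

€32580.65

Level perpetuity: PV = C / r = €2,020.00 / 0.062 = €32,580.65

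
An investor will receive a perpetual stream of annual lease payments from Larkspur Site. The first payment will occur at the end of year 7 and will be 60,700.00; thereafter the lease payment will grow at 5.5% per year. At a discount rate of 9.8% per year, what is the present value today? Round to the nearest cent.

805575.40

Value at end of year 6: C₁ / (r − g) = 60,700.00 / (0.098 − 0.055) = 1,411,627.9070
Discount to today: PV = 1,411,627.9070 / (1 + 0.098)^6 = 1,411,627.9070 / 1.752323 = 805,575.40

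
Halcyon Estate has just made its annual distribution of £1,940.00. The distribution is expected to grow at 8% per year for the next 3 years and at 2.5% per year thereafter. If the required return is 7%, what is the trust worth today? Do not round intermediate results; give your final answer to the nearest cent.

D_1 = 2095.20000
D_2 = 2262.81600
D_3 = 2443.84128
Terminal value at year 3: TV = D_3×(1+g_2)/(r−g_2) = 2504.93731/0.045 = 55665.27360
P_0 = D_1/(1+r)^1 + D_2/(1+r)^2 + D_3/(1+r)^3 + TV/(1+r)^3
    = 1958.13084 + 1976.43113 + 1994.90245 + 45439.44466 = 51368.90908

£51368.91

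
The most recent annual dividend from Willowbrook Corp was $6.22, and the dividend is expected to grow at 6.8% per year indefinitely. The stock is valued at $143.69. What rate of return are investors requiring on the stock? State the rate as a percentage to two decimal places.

D₁ = $6.22 × 1.068 = $6.6430
P = D₁/(r − g) ⇒ r = D₁/P + g = $6.6430/$143.69 + 0.068 = 0.046231 + 0.068 = 0.114231

11.42%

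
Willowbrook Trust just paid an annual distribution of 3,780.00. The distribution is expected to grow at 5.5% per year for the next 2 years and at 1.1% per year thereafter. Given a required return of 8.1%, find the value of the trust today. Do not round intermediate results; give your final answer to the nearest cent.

59288.85

D_1 = 3987.90000
D_2 = 4207.23450
Terminal value at year 2: TV = D_2×(1+g_2)/(r−g_2) = 4253.51408/0.07 = 60764.48685
P_0 = D_1/(1+r)^1 + D_2/(1+r)^2 + TV/(1+r)^2
    = 3689.08418 + 3600.35505 + 51999.41368 = 59288.85291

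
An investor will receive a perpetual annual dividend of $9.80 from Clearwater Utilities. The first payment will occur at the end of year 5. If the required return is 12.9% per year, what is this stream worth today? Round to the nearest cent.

Value at end of year 4: C / r = $9.80 / 0.129 = $75.9690
Discount to today: PV = $75.9690 / (1 + 0.129)^4 = $75.9690 / 1.624710 = $46.76

$46.76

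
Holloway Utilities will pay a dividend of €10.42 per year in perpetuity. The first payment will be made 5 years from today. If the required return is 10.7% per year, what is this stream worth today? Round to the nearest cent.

Value at end of year 4: C / r = €10.42 / 0.107 = €97.3832
Discount to today: PV = €97.3832 / (1 + 0.107)^4 = €97.3832 / 1.501725 = €64.85

€64.85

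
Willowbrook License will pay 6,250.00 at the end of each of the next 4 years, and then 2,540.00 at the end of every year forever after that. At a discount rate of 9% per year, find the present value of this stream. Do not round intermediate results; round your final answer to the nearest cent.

PV of 4-year annuity: 6,250.00 × [1 − (1+0.09)^−4] / 0.09 = 20248.24923
Perpetuity value at year 4: 2,540.00 / 0.09 = 28222.22222
PV of perpetuity: 28222.22222 / (1+0.09)^4 = 19993.33373
Total PV = 20248.24923 + 19993.33373 = 40241.58297

40241.58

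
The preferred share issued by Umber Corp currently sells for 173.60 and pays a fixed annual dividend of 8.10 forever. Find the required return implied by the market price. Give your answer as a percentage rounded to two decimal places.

P = C/r ⇒ r = C/P = 8.10/173.60 = 0.046659

4.67%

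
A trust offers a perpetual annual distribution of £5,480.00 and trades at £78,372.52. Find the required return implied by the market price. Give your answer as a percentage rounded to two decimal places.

6.99%

P = C/r ⇒ r = C/P = £5,480.00/£78,372.52 = 0.069922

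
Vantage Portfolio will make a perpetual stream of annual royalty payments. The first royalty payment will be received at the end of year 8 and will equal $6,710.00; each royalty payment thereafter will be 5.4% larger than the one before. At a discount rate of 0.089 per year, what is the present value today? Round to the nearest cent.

Value at end of year 7: C₁ / (r − g) = $6,710.00 / (0.089 − 0.054) = $191,714.2857
Discount to today: PV = $191,714.2857 / (1 + 0.089)^7 = $191,714.2857 / 1.816332 = $105,550.26

$105550.26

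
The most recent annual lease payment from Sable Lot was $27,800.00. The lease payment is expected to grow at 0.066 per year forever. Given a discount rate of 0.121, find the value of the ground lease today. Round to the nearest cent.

D₁ = D₀ × (1 + g) = $27,800.00 × 1.066 = $29,634.8000
Growing perpetuity: P = D₁ / (r − g) = $29,634.8000 / (0.121 − 0.066) = $538,814.55

$538814.55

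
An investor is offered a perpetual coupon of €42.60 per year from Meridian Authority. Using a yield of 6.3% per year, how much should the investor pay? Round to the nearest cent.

€676.19

Level perpetuity: PV = C / r = €42.60 / 0.063 = €676.19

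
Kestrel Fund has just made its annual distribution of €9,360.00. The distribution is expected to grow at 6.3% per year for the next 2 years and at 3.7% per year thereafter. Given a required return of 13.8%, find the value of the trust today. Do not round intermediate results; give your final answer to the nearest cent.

D_1 = 9949.68000
D_2 = 10576.50984
Terminal value at year 2: TV = D_2×(1+g_2)/(r−g_2) = 10967.84070/0.101 = 108592.48222
P_0 = D_1/(1+r)^1 + D_2/(1+r)^2 + TV/(1+r)^2
    = 8743.12830 + 8166.91158 + 83852.34959 = 100762.38946

€100762.39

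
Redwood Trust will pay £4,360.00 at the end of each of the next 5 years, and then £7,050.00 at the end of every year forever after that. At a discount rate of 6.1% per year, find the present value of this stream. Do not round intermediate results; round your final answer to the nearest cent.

£104273.27

PV of 5-year annuity: £4,360.00 × [1 − (1+0.061)^−5] / 0.061 = 18316.05093
Perpetuity value at year 5: £7,050.00 / 0.061 = 115573.77049
PV of perpetuity: 115573.77049 / (1+0.061)^5 = 85957.22024
Total PV = 18316.05093 + 85957.22024 = 104273.27118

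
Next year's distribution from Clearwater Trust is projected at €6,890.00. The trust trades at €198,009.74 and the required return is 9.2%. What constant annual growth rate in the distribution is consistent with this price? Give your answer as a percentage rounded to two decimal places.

5.72%

P = D₁/(r−g) ⇒ g = r − D₁/P = 0.092 − €6,890.00/€198,009.74 = 0.057204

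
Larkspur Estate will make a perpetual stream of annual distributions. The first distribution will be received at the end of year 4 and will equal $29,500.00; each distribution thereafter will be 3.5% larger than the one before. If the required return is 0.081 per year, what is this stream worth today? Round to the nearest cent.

$507676.55

Value at end of year 3: C₁ / (r − g) = $29,500.00 / (0.081 − 0.035) = $641,304.3478
Discount to today: PV = $641,304.3478 / (1 + 0.081)^3 = $641,304.3478 / 1.263214 = $507,676.55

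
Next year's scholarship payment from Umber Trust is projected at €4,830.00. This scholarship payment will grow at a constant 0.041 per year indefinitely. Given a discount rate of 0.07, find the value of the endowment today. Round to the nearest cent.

€166551.72

Growing perpetuity: P = D₁ / (r − g) = €4,830.0000 / (0.07 − 0.041) = €166,551.72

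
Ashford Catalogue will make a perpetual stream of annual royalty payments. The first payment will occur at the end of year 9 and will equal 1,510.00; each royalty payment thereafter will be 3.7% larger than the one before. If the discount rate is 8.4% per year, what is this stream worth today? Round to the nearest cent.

Value at end of year 8: C₁ / (r − g) = 1,510.00 / (0.084 − 0.037) = 32,127.6596
Discount to today: PV = 32,127.6596 / (1 + 0.084)^8 = 32,127.6596 / 1.906489 = 16,851.74

16851.74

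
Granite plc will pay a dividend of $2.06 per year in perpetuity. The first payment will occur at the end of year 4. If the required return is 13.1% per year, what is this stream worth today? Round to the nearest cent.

Value at end of year 3: C / r = $2.06 / 0.131 = $15.7252
Discount to today: PV = $15.7252 / (1 + 0.131)^3 = $15.7252 / 1.446731 = $10.87

$10.87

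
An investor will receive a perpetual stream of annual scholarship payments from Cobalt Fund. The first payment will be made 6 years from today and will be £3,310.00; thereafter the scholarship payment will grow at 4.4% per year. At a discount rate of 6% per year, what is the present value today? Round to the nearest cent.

£154589.03

Value at end of year 5: C₁ / (r − g) = £3,310.00 / (0.06 − 0.044) = £206,875.0000
Discount to today: PV = £206,875.0000 / (1 + 0.06)^5 = £206,875.0000 / 1.338226 = £154,589.03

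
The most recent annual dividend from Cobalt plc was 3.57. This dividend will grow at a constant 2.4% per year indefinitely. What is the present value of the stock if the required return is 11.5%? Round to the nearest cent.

D₁ = D₀ × (1 + g) = 3.57 × 1.024 = 3.6557
Growing perpetuity: P = D₁ / (r − g) = 3.6557 / (0.115 − 0.024) = 40.17

40.17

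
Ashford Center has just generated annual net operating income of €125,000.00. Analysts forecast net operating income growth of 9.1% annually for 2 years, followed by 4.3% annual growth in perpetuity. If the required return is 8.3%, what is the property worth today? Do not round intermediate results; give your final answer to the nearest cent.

€3560483.03

D_1 = 136375.00000
D_2 = 148785.12500
Terminal value at year 2: TV = D_2×(1+g_2)/(r−g_2) = 155182.88538/0.04 = 3879572.13437
P_0 = D_1/(1+r)^1 + D_2/(1+r)^2 + TV/(1+r)^2
    = 125923.36103 + 126853.54283 + 3307706.12937 = 3560483.03324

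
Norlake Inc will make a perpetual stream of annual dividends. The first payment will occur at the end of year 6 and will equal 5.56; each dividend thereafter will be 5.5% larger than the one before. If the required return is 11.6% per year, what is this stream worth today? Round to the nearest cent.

52.65

Value at end of year 5: C₁ / (r − g) = 5.56 / (0.116 − 0.055) = 91.1475
Discount to today: PV = 91.1475 / (1 + 0.116)^5 = 91.1475 / 1.731095 = 52.65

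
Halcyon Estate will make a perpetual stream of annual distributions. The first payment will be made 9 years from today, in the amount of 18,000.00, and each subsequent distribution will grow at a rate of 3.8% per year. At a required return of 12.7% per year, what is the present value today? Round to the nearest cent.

77712.55

Value at end of year 8: C₁ / (r − g) = 18,000.00 / (0.127 − 0.038) = 202,247.1910
Discount to today: PV = 202,247.1910 / (1 + 0.127)^8 = 202,247.1910 / 2.602504 = 77,712.55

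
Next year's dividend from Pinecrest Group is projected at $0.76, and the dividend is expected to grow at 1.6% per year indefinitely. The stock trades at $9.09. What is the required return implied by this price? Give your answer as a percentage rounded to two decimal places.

P = D₁/(r − g) ⇒ r = D₁/P + g = $0.7600/$9.09 + 0.016 = 0.083608 + 0.016 = 0.099608

9.96%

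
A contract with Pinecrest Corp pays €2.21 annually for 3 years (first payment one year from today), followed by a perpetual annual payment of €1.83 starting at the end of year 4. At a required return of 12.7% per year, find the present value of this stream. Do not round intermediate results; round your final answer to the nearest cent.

PV of 3-year annuity: €2.21 × [1 − (1+0.127)^−3] / 0.127 = 5.24484
Perpetuity value at year 3: €1.83 / 0.127 = 14.40945
PV of perpetuity: 14.40945 / (1+0.127)^3 = 10.06643
Total PV = 5.24484 + 10.06643 = 15.31128

€15.31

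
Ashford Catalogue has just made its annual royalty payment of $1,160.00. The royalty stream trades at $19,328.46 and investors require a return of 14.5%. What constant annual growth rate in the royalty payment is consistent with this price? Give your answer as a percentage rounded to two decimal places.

P = D₀(1+g)/(r−g) ⇒ P(r−g) = D₀(1+g) ⇒ g(P+D₀) = P·r − D₀
g = (P·r − D₀)/(P + D₀) = ($19,328.46×0.145 − $1,160.00) / ($19,328.46 + $1,160.00) = 0.080173

8.02%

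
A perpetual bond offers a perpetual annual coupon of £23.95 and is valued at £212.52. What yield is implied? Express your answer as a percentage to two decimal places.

P = C/r ⇒ r = C/P = £23.95/£212.52 = 0.112695

11.27%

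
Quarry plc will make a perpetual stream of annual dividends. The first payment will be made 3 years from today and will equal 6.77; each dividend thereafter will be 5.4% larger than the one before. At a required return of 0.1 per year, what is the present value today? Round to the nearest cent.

Value at end of year 2: C₁ / (r − g) = 6.77 / (0.1 − 0.054) = 147.1739
Discount to today: PV = 147.1739 / (1 + 0.1)^2 = 147.1739 / 1.210000 = 121.63

121.63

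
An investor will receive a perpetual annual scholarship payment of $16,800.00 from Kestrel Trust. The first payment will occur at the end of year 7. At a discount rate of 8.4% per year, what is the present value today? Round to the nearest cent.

Value at end of year 6: C / r = $16,800.00 / 0.084 = $200,000.0000
Discount to today: PV = $200,000.0000 / (1 + 0.084)^6 = $200,000.0000 / 1.622466 = $123,269.12

$123269.12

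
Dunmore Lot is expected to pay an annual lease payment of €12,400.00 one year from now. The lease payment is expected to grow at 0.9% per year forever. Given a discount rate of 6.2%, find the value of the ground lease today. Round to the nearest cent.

Growing perpetuity: P = D₁ / (r − g) = €12,400.0000 / (0.062 − 0.009) = €233,962.26

€233962.26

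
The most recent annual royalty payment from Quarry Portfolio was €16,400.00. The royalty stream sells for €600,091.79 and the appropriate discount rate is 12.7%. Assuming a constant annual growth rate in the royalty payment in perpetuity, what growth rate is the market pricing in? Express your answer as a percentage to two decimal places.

9.70%

P = D₀(1+g)/(r−g) ⇒ P(r−g) = D₀(1+g) ⇒ g(P+D₀) = P·r − D₀
g = (P·r − D₀)/(P + D₀) = (€600,091.79×0.127 − €16,400.00) / (€600,091.79 + €16,400.00) = 0.097019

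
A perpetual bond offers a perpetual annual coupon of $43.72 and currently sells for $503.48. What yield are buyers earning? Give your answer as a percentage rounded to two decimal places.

P = C/r ⇒ r = C/P = $43.72/$503.48 = 0.086836

8.68%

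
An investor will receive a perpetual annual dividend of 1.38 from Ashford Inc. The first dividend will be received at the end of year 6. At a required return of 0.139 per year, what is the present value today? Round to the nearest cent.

5.18

Value at end of year 5: C / r = 1.38 / 0.139 = 9.9281
Discount to today: PV = 9.9281 / (1 + 0.139)^5 = 9.9281 / 1.916985 = 5.18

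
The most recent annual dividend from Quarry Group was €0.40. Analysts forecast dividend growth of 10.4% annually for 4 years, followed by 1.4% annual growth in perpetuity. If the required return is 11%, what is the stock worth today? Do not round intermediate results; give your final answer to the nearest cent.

D_1 = 0.44160
D_2 = 0.48753
D_3 = 0.53823
D_4 = 0.59420
Terminal value at year 4: TV = D_4×(1+g_2)/(r−g_2) = 0.60252/0.096 = 6.27629
P_0 = D_1/(1+r)^1 + D_2/(1+r)^2 + D_3/(1+r)^3 + D_4/(1+r)^4 + TV/(1+r)^4
    = 0.39784 + 0.39569 + 0.39355 + 0.39142 + 4.13439 = 5.71288

€5.71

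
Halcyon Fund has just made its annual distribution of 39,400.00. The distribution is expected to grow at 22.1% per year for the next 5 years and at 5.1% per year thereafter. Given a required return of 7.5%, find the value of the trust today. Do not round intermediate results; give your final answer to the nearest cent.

3554911.24

D_1 = 48107.40000
D_2 = 58739.13540
D_3 = 71720.48432
D_4 = 87570.71136
D_5 = 106923.83857
Terminal value at year 5: TV = D_5×(1+g_2)/(r−g_2) = 112376.95434/0.024 = 4682373.09734
P_0 = D_1/(1+r)^1 + D_2/(1+r)^2 + D_3/(1+r)^3 + D_4/(1+r)^4 + D_5/(1+r)^5 + TV/(1+r)^5
    = 44751.06977 + 50828.88948 + 57732.16191 + 65572.99506 + 74478.72276 + 3261547.40084 = 3554911.23980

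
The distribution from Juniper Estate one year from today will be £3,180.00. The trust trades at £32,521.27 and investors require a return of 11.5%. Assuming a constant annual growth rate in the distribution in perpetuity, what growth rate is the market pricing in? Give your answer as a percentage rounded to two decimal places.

P = D₁/(r−g) ⇒ g = r − D₁/P = 0.115 − £3,180.00/£32,521.27 = 0.017218

1.72%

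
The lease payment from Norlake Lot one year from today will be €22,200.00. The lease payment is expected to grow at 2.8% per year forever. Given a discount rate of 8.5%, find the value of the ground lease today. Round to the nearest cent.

€389473.68

Growing perpetuity: P = D₁ / (r − g) = €22,200.0000 / (0.085 − 0.028) = €389,473.68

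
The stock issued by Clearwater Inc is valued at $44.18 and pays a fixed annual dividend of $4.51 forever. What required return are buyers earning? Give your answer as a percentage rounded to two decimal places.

10.21%

P = C/r ⇒ r = C/P = $4.51/$44.18 = 0.102082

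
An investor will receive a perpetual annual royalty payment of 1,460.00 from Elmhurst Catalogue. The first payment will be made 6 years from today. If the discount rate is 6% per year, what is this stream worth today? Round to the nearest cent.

18183.28

Value at end of year 5: C / r = 1,460.00 / 0.06 = 24,333.3333
Discount to today: PV = 24,333.3333 / (1 + 0.06)^5 = 24,333.3333 / 1.338226 = 18,183.28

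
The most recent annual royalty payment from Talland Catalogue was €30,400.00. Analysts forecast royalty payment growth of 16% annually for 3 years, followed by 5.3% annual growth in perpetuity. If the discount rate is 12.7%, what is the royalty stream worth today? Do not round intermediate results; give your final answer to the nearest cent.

D_1 = 35264.00000
D_2 = 40906.24000
D_3 = 47451.23840
Terminal value at year 3: TV = D_3×(1+g_2)/(r−g_2) = 49966.15404/0.074 = 675218.29777
P_0 = D_1/(1+r)^1 + D_2/(1+r)^2 + D_3/(1+r)^3 + TV/(1+r)^3
    = 31290.15084 + 32206.36644 + 33149.41000 + 471707.14500 = 568353.07229

€568353.07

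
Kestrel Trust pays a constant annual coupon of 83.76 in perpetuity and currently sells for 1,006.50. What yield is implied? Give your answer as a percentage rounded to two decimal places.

P = C/r ⇒ r = C/P = 83.76/1,006.50 = 0.083219

8.32%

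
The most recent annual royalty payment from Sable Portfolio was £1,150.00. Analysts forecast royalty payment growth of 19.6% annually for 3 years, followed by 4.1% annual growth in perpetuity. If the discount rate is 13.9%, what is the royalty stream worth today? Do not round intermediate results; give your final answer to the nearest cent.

D_1 = 1375.40000
D_2 = 1644.97840
D_3 = 1967.39417
Terminal value at year 3: TV = D_3×(1+g_2)/(r−g_2) = 2048.05733/0.098 = 20898.54416
P_0 = D_1/(1+r)^1 + D_2/(1+r)^2 + D_3/(1+r)^3 + TV/(1+r)^3
    = 1207.55048 + 1267.98102 + 1331.43573 + 14143.10810 = 17950.07533

£17950.08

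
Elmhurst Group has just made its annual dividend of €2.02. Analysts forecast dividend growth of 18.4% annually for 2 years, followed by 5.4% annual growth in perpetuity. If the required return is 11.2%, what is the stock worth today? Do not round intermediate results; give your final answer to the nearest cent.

€46.06

D_1 = 2.39168
D_2 = 2.83175
Terminal value at year 2: TV = D_2×(1+g_2)/(r−g_2) = 2.98466/0.058 = 51.45972
P_0 = D_1/(1+r)^1 + D_2/(1+r)^2 + TV/(1+r)^2
    = 2.15079 + 2.29005 + 41.61576 = 46.05660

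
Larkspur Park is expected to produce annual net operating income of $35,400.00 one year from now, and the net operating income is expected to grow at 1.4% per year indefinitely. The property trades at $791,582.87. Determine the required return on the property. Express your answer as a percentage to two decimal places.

P = D₁/(r − g) ⇒ r = D₁/P + g = $35,400.0000/$791,582.87 + 0.014 = 0.044721 + 0.014 = 0.058721

5.87%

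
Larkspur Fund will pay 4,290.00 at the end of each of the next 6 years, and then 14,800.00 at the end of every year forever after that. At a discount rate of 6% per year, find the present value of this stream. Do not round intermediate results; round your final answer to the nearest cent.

PV of 6-year annuity: 4,290.00 × [1 − (1+0.06)^−6] / 0.06 = 21095.32136
Perpetuity value at year 6: 14,800.00 / 0.06 = 246666.66667
PV of perpetuity: 246666.66667 / (1+0.06)^6 = 173890.26664
Total PV = 21095.32136 + 173890.26664 = 194985.58800

194985.59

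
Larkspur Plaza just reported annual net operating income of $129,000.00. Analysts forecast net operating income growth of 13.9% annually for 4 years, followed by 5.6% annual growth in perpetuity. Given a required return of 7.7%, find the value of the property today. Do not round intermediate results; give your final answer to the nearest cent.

D_1 = 146931.00000
D_2 = 167354.40900
D_3 = 190616.67185
D_4 = 217112.38924
Terminal value at year 4: TV = D_4×(1+g_2)/(r−g_2) = 229270.68304/0.021 = 10917651.57313
P_0 = D_1/(1+r)^1 + D_2/(1+r)^2 + D_3/(1+r)^3 + D_4/(1+r)^4 + TV/(1+r)^4
    = 136426.18384 + 144279.87316 + 152585.67831 + 161369.62636 + 8114586.92552 = 8709248.28719

$8709248.29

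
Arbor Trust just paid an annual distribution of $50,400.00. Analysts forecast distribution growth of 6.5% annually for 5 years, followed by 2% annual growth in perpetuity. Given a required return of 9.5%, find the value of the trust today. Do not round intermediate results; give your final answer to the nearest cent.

$828578.96

D_1 = 53676.00000
D_2 = 57164.94000
D_3 = 60880.66110
D_4 = 64837.90407
D_5 = 69052.36784
Terminal value at year 5: TV = D_5×(1+g_2)/(r−g_2) = 70433.41519/0.075 = 939112.20257
P_0 = D_1/(1+r)^1 + D_2/(1+r)^2 + D_3/(1+r)^3 + D_4/(1+r)^4 + D_5/(1+r)^5 + TV/(1+r)^5
    = 49019.17808 + 47676.18690 + 46369.99000 + 45099.57932 + 43863.97440 + 596550.05188 = 828578.96058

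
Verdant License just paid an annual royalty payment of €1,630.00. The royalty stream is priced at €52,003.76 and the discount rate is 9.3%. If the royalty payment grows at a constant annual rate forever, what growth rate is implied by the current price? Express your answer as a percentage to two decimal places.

5.98%

P = D₀(1+g)/(r−g) ⇒ P(r−g) = D₀(1+g) ⇒ g(P+D₀) = P·r − D₀
g = (P·r − D₀)/(P + D₀) = (€52,003.76×0.093 − €1,630.00) / (€52,003.76 + €1,630.00) = 0.059782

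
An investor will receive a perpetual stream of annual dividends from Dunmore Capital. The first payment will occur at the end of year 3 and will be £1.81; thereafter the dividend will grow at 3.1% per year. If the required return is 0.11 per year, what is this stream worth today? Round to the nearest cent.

£18.60

Value at end of year 2: C₁ / (r − g) = £1.81 / (0.11 − 0.031) = £22.9114
Discount to today: PV = £22.9114 / (1 + 0.11)^2 = £22.9114 / 1.232100 = £18.60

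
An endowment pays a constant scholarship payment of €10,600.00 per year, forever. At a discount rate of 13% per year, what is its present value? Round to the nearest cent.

€81538.46

Level perpetuity: PV = C / r = €10,600.00 / 0.13 = €81,538.46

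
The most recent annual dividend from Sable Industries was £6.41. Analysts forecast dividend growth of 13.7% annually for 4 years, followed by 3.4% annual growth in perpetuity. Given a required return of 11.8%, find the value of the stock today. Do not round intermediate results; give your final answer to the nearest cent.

D_1 = 7.28817
D_2 = 8.28665
D_3 = 9.42192
D_4 = 10.71272
Terminal value at year 4: TV = D_4×(1+g_2)/(r−g_2) = 11.07696/0.084 = 131.86852
P_0 = D_1/(1+r)^1 + D_2/(1+r)^2 + D_3/(1+r)^3 + D_4/(1+r)^4 + TV/(1+r)^4
    = 6.51894 + 6.62972 + 6.74239 + 6.85698 + 84.40612 = 111.15415

£111.15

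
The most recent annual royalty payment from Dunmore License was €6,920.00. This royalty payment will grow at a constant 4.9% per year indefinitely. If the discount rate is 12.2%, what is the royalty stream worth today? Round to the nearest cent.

€99439.45

D₁ = D₀ × (1 + g) = €6,920.00 × 1.049 = €7,259.0800
Growing perpetuity: P = D₁ / (r − g) = €7,259.0800 / (0.122 − 0.049) = €99,439.45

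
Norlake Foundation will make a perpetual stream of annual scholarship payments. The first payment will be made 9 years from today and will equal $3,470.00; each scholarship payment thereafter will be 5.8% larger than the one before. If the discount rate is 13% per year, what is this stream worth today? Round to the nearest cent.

Value at end of year 8: C₁ / (r − g) = $3,470.00 / (0.13 − 0.058) = $48,194.4444
Discount to today: PV = $48,194.4444 / (1 + 0.13)^8 = $48,194.4444 / 2.658444 = $18,128.82

$18128.82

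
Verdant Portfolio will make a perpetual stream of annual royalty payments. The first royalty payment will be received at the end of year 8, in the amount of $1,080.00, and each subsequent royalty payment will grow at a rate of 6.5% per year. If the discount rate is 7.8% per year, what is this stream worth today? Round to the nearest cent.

Value at end of year 7: C₁ / (r − g) = $1,080.00 / (0.078 − 0.065) = $83,076.9231
Discount to today: PV = $83,076.9231 / (1 + 0.078)^7 = $83,076.9231 / 1.691731 = $49,107.64

$49107.64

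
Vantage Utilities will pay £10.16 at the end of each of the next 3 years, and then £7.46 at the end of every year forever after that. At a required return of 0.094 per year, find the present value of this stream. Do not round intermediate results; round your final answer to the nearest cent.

£86.15

PV of 3-year annuity: £10.16 × [1 − (1+0.094)^−3] / 0.094 = 25.53571
Perpetuity value at year 3: £7.46 / 0.094 = 79.36170
PV of perpetuity: 79.36170 / (1+0.094)^3 = 60.61205
Total PV = 25.53571 + 60.61205 = 86.14777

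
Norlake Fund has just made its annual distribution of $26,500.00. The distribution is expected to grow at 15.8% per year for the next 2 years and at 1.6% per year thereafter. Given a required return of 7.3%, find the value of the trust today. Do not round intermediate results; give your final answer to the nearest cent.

$609615.69

D_1 = 30687.00000
D_2 = 35535.54600
Terminal value at year 2: TV = D_2×(1+g_2)/(r−g_2) = 36104.11474/0.057 = 633405.52168
P_0 = D_1/(1+r)^1 + D_2/(1+r)^2 + TV/(1+r)^2
    = 28599.25443 + 30864.80580 + 550151.62624 = 609615.68647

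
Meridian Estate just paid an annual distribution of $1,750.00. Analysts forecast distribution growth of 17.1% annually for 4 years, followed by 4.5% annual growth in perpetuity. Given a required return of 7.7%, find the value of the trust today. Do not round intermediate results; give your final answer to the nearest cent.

D_1 = 2049.25000
D_2 = 2399.67175
D_3 = 2810.01562
D_4 = 3290.52829
Terminal value at year 4: TV = D_4×(1+g_2)/(r−g_2) = 3438.60206/0.032 = 107456.31447
P_0 = D_1/(1+r)^1 + D_2/(1+r)^2 + D_3/(1+r)^3 + D_4/(1+r)^4 + TV/(1+r)^4
    = 1902.73909 + 2068.80917 + 2249.37376 + 2445.69793 + 79867.32299 = 88533.94294

$88533.94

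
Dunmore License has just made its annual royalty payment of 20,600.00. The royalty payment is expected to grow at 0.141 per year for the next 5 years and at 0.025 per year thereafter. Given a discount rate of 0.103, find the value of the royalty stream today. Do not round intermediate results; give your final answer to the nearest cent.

D_1 = 23504.60000
D_2 = 26818.74860
D_3 = 30600.19215
D_4 = 34914.81925
D_5 = 39837.80876
Terminal value at year 5: TV = D_5×(1+g_2)/(r−g_2) = 40833.75398/0.078 = 523509.66640
P_0 = D_1/(1+r)^1 + D_2/(1+r)^2 + D_3/(1+r)^3 + D_4/(1+r)^4 + D_5/(1+r)^5 + TV/(1+r)^5
    = 21309.70082 + 22043.85189 + 22803.29556 + 23588.90320 + 24401.57621 + 320661.73861 = 434809.06628

434809.07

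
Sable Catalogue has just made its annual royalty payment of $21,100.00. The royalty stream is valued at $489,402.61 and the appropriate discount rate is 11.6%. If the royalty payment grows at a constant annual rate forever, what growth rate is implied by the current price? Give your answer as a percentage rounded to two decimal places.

P = D₀(1+g)/(r−g) ⇒ P(r−g) = D₀(1+g) ⇒ g(P+D₀) = P·r − D₀
g = (P·r − D₀)/(P + D₀) = ($489,402.61×0.116 − $21,100.00) / ($489,402.61 + $21,100.00) = 0.069874

6.99%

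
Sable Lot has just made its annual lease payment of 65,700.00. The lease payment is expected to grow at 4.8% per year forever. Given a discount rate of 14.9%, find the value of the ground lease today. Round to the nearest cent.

681718.81

D₁ = D₀ × (1 + g) = 65,700.00 × 1.048 = 68,853.6000
Growing perpetuity: P = D₁ / (r − g) = 68,853.6000 / (0.149 − 0.048) = 681,718.81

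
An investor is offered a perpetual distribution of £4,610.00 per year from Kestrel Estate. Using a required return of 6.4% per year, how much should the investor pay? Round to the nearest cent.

£72031.25

Level perpetuity: PV = C / r = £4,610.00 / 0.064 = £72,031.25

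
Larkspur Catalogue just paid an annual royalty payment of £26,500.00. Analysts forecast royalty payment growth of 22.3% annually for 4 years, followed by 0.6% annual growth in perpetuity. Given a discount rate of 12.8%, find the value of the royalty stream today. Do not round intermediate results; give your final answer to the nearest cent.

D_1 = 32409.50000
D_2 = 39636.81850
D_3 = 48475.82903
D_4 = 59285.93890
Terminal value at year 4: TV = D_4×(1+g_2)/(r−g_2) = 59641.65453/0.122 = 488866.02075
P_0 = D_1/(1+r)^1 + D_2/(1+r)^2 + D_3/(1+r)^3 + D_4/(1+r)^4 + TV/(1+r)^4
    = 28731.82624 + 31151.61657 + 33775.20130 + 36619.74396 + 301962.80678 = 432241.19486

£432241.19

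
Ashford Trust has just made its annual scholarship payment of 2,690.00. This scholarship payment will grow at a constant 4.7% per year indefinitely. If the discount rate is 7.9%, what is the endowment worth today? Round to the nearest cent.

D₁ = D₀ × (1 + g) = 2,690.00 × 1.047 = 2,816.4300
Growing perpetuity: P = D₁ / (r − g) = 2,816.4300 / (0.079 − 0.047) = 88,013.44

88013.44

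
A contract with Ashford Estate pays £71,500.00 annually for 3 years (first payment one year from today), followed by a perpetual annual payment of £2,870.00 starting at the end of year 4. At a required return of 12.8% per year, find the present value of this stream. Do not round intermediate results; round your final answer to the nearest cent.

PV of 3-year annuity: £71,500.00 × [1 − (1+0.128)^−3] / 0.128 = 169397.38697
Perpetuity value at year 3: £2,870.00 / 0.128 = 22421.87500
PV of perpetuity: 22421.87500 / (1+0.128)^3 = 15622.28758
Total PV = 169397.38697 + 15622.28758 = 185019.67455

£185019.67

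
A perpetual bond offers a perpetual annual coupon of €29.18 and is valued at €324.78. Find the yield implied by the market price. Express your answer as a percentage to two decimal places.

P = C/r ⇒ r = C/P = €29.18/€324.78 = 0.089845

8.98%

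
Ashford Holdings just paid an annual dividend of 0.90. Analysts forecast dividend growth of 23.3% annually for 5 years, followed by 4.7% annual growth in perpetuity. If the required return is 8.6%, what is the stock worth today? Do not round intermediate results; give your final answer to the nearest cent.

52.27

D_1 = 1.10970
D_2 = 1.36826
D_3 = 1.68706
D_4 = 2.08015
D_5 = 2.56483
Terminal value at year 5: TV = D_5×(1+g_2)/(r−g_2) = 2.68537/0.039 = 68.85571
P_0 = D_1/(1+r)^1 + D_2/(1+r)^2 + D_3/(1+r)^3 + D_4/(1+r)^4 + D_5/(1+r)^5 + TV/(1+r)^5
    = 1.02182 + 1.16014 + 1.31717 + 1.49546 + 1.69789 + 45.58173 = 52.27421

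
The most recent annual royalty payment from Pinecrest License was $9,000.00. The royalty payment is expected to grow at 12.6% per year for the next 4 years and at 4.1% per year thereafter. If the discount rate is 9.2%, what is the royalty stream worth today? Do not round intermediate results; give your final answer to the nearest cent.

D_1 = 10134.00000
D_2 = 11410.88400
D_3 = 12848.65538
D_4 = 14467.58596
Terminal value at year 4: TV = D_4×(1+g_2)/(r−g_2) = 15060.75699/0.051 = 295308.96053
P_0 = D_1/(1+r)^1 + D_2/(1+r)^2 + D_3/(1+r)^3 + D_4/(1+r)^4 + TV/(1+r)^4
    = 9280.21978 + 9569.16435 + 9867.10537 + 10174.32293 + 207675.88575 = 246566.69818

$246566.70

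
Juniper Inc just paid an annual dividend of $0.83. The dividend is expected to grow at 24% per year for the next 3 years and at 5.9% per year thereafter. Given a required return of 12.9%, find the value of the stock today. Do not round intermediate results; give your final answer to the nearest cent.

D_1 = 1.02920
D_2 = 1.27621
D_3 = 1.58250
Terminal value at year 3: TV = D_3×(1+g_2)/(r−g_2) = 1.67587/0.07 = 23.94093
P_0 = D_1/(1+r)^1 + D_2/(1+r)^2 + D_3/(1+r)^3 + TV/(1+r)^3
    = 0.91160 + 1.00123 + 1.09967 + 16.63640 = 19.64890

$19.65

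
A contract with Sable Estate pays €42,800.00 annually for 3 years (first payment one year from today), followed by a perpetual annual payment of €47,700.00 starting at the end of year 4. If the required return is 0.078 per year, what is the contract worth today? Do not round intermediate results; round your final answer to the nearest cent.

PV of 3-year annuity: €42,800.00 × [1 − (1+0.078)^−3] / 0.078 = 110699.01486
Perpetuity value at year 3: €47,700.00 / 0.078 = 611538.46154
PV of perpetuity: 611538.46154 / (1+0.078)^3 = 488165.96133
Total PV = 110699.01486 + 488165.96133 = 598864.97619

€598864.98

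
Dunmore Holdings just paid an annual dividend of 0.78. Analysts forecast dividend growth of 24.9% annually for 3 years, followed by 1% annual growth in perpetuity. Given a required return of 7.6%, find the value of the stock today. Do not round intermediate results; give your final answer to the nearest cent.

21.85

D_1 = 0.97422
D_2 = 1.21680
D_3 = 1.51978
Terminal value at year 3: TV = D_3×(1+g_2)/(r−g_2) = 1.53498/0.066 = 23.25730
P_0 = D_1/(1+r)^1 + D_2/(1+r)^2 + D_3/(1+r)^3 + TV/(1+r)^3
    = 0.90541 + 1.05098 + 1.21996 + 18.66906 = 21.84541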